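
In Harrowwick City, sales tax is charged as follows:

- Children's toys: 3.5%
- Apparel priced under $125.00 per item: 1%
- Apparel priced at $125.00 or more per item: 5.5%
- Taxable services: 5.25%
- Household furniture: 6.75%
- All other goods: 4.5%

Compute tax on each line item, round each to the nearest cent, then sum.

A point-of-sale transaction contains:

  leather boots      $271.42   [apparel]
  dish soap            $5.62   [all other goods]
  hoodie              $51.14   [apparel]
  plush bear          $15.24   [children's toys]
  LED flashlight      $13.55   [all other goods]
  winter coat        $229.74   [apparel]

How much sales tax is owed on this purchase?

$29.47

Leather boots $271.42: apparel, $125.00 or more → 5.5% → $14.93
Dish soap $5.62: all other goods → 4.5% → $0.25
Hoodie $51.14: apparel, under $125.00 → 1% → $0.51
Plush bear $15.24: children's toys → 3.5% → $0.53
LED flashlight $13.55: all other goods → 4.5% → $0.61
Winter coat $229.74: apparel, $125.00 or more → 5.5% → $12.64
Total tax = $14.93 + $0.25 + $0.51 + $0.53 + $0.61 + $12.64 = $29.47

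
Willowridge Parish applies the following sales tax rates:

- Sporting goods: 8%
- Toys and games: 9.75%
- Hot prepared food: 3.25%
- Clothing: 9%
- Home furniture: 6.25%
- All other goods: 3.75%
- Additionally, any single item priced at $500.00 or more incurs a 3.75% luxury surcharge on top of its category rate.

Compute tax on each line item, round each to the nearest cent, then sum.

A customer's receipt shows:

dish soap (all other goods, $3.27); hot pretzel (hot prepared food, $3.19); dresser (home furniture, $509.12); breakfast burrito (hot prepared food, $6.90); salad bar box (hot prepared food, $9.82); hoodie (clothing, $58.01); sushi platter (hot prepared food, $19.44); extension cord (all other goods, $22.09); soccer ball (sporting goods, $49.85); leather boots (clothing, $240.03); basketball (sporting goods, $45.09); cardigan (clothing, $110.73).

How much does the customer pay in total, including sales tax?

$1175.06

Dish soap $3.27: all other goods → 3.75% → $0.12
Hot pretzel $3.19: hot prepared food → 3.25% → $0.10
Dresser $509.12: home furniture → 6.25% + 3.75% surcharge = 10% → $50.91
Breakfast burrito $6.90: hot prepared food → 3.25% → $0.22
Salad bar box $9.82: hot prepared food → 3.25% → $0.32
Hoodie $58.01: clothing → 9% → $5.22
Sushi platter $19.44: hot prepared food → 3.25% → $0.63
Extension cord $22.09: all other goods → 3.75% → $0.83
Soccer ball $49.85: sporting goods → 8% → $3.99
Leather boots $240.03: clothing → 9% → $21.60
Basketball $45.09: sporting goods → 8% → $3.61
Cardigan $110.73: clothing → 9% → $9.97
Subtotal = $1077.54; tax = $97.52; total due = $1175.06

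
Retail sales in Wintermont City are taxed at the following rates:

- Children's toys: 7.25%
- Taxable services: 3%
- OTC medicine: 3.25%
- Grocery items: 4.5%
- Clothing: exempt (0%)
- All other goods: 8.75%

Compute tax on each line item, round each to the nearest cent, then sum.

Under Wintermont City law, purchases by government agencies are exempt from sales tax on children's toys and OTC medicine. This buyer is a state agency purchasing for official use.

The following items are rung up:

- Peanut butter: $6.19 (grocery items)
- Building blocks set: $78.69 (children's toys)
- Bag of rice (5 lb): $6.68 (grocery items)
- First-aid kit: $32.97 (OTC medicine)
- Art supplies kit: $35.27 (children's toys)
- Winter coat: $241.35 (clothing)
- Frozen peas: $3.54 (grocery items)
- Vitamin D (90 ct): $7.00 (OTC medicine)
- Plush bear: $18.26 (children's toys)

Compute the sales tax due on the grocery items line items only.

Peanut butter $6.19: grocery items → 4.5% → $0.28
Bag of rice (5 lb) $6.68: grocery items → 4.5% → $0.30
Frozen peas $3.54: grocery items → 4.5% → $0.16
Tax on grocery items = $0.28 + $0.30 + $0.16 = $0.74

$0.74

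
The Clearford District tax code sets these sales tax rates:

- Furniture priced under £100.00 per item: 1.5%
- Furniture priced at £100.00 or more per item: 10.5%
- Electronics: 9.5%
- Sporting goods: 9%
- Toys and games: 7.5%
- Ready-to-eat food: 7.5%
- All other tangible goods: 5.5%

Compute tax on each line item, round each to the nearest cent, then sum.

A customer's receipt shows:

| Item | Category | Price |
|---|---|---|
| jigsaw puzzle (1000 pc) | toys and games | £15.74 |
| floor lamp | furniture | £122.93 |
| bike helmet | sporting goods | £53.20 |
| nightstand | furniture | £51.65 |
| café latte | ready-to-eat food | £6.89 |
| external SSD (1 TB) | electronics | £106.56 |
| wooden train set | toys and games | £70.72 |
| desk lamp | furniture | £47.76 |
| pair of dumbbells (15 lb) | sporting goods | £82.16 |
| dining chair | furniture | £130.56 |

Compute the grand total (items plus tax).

£745.58

Jigsaw puzzle (1000 pc) £15.74: toys and games → 7.5% → £1.18
Floor lamp £122.93: furniture, £100.00 or more → 10.5% → £12.91
Bike helmet £53.20: sporting goods → 9% → £4.79
Nightstand £51.65: furniture, under £100.00 → 1.5% → £0.77
Café latte £6.89: ready-to-eat food → 7.5% → £0.52
External SSD (1 TB) £106.56: electronics → 9.5% → £10.12
Wooden train set £70.72: toys and games → 7.5% → £5.30
Desk lamp £47.76: furniture, under £100.00 → 1.5% → £0.72
Pair of dumbbells (15 lb) £82.16: sporting goods → 9% → £7.39
Dining chair £130.56: furniture, £100.00 or more → 10.5% → £13.71
Subtotal = £688.17; tax = £57.41; total due = £745.58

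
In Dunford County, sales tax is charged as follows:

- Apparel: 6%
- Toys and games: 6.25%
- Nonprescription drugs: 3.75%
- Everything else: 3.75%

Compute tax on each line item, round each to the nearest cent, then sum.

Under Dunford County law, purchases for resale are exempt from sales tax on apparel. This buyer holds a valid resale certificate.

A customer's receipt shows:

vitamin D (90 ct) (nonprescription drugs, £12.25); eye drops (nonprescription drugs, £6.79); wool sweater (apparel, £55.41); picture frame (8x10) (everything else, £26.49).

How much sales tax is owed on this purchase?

£1.70

Vitamin D (90 ct) £12.25: nonprescription drugs → 3.75% → £0.46
Eye drops £6.79: nonprescription drugs → 3.75% → £0.25
Wool sweater £55.41: apparel, buyer-exempt → 0% → £0.00
Picture frame (8x10) £26.49: everything else → 3.75% → £0.99
Total tax = £0.46 + £0.25 + £0.99 = £1.70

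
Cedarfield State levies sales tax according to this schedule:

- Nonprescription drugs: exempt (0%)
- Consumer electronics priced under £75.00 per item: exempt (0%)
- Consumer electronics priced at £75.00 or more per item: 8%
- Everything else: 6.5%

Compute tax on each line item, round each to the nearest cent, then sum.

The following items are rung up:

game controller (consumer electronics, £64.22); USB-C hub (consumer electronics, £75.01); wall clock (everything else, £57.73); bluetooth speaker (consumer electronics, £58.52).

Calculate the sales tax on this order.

£9.75

Game controller £64.22: consumer electronics, under £75.00 → 0% → £0.00
USB-C hub £75.01: consumer electronics, £75.00 or more → 8% → £6.00
Wall clock £57.73: everything else → 6.5% → £3.75
Bluetooth speaker £58.52: consumer electronics, under £75.00 → 0% → £0.00
Total tax = £6.00 + £3.75 = £9.75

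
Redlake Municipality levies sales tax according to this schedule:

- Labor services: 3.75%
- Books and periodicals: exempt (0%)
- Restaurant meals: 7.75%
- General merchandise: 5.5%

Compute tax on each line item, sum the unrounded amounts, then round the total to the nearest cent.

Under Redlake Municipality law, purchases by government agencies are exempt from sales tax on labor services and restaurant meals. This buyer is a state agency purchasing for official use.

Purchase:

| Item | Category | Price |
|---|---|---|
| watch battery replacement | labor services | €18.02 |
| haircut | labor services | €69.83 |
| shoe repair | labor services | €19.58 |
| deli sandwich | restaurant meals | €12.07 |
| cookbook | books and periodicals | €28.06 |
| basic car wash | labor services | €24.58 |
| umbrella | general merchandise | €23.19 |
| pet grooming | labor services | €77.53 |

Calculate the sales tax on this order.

Watch battery replacement €18.02: labor services, buyer-exempt → 0% → €0.00
Haircut €69.83: labor services, buyer-exempt → 0% → €0.00
Shoe repair €19.58: labor services, buyer-exempt → 0% → €0.00
Deli sandwich €12.07: restaurant meals, buyer-exempt → 0% → €0.00
Cookbook €28.06: books and periodicals → 0% → €0.00
Basic car wash €24.58: labor services, buyer-exempt → 0% → €0.00
Umbrella €23.19: general merchandise → 5.5% → €1.27545
Pet grooming €77.53: labor services, buyer-exempt → 0% → €0.00
Unrounded tax sum = €1.27545 → €1.28

€1.28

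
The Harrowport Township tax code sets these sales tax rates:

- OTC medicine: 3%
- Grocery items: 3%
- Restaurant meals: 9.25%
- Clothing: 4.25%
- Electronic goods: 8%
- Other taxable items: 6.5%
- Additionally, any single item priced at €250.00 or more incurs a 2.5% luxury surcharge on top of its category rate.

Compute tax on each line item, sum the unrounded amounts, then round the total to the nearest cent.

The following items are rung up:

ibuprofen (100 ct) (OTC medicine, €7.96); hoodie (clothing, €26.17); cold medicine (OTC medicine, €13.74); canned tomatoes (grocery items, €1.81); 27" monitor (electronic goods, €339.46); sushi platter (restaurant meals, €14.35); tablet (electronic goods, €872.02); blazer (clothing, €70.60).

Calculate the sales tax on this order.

Ibuprofen (100 ct) €7.96: OTC medicine → 3% → €0.2388
Hoodie €26.17: clothing → 4.25% → €1.112225
Cold medicine €13.74: OTC medicine → 3% → €0.4122
Canned tomatoes €1.81: grocery items → 3% → €0.0543
27" monitor €339.46: electronic goods → 8% + 2.5% surcharge = 10.5% → €35.6433
Sushi platter €14.35: restaurant meals → 9.25% → €1.327375
Tablet €872.02: electronic goods → 8% + 2.5% surcharge = 10.5% → €91.5621
Blazer €70.60: clothing → 4.25% → €3.0005
Unrounded tax sum = €133.3508 → €133.35

€133.35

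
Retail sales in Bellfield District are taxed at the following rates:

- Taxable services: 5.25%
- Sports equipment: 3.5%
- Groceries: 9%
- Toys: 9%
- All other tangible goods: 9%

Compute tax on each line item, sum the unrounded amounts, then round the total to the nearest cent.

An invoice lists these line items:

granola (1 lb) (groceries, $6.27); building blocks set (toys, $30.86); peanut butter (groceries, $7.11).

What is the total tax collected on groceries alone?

$1.20

Granola (1 lb) $6.27: groceries → 9% → $0.5643
Peanut butter $7.11: groceries → 9% → $0.6399
Tax on groceries: unrounded sum = $1.2042 → $1.20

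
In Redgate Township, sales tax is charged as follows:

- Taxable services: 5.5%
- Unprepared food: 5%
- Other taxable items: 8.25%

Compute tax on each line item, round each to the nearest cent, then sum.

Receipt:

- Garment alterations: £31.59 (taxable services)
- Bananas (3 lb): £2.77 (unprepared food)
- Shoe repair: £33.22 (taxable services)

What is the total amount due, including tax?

Garment alterations £31.59: taxable services → 5.5% → £1.74
Bananas (3 lb) £2.77: unprepared food → 5% → £0.14
Shoe repair £33.22: taxable services → 5.5% → £1.83
Subtotal = £67.58; tax = £3.71; total due = £71.29

£71.29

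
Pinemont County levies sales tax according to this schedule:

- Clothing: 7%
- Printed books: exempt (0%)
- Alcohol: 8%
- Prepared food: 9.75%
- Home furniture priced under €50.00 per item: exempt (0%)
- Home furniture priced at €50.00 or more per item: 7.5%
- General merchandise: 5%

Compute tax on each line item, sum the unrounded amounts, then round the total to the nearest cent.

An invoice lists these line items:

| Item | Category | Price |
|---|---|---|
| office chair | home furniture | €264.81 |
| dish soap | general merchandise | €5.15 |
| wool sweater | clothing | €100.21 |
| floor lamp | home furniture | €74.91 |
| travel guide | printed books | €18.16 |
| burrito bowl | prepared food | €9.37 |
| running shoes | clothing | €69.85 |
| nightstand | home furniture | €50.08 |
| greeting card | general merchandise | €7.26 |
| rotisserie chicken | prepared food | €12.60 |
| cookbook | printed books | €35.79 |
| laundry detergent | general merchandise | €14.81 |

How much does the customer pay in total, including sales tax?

€707.64

Office chair €264.81: home furniture, €50.00 or more → 7.5% → €19.86075
Dish soap €5.15: general merchandise → 5% → €0.2575
Wool sweater €100.21: clothing → 7% → €7.0147
Floor lamp €74.91: home furniture, €50.00 or more → 7.5% → €5.61825
Travel guide €18.16: printed books → 0% → €0.00
Burrito bowl €9.37: prepared food → 9.75% → €0.913575
Running shoes €69.85: clothing → 7% → €4.8895
Nightstand €50.08: home furniture, €50.00 or more → 7.5% → €3.756
Greeting card €7.26: general merchandise → 5% → €0.363
Rotisserie chicken €12.60: prepared food → 9.75% → €1.2285
Cookbook €35.79: printed books → 0% → €0.00
Laundry detergent €14.81: general merchandise → 5% → €0.7405
Subtotal = €663.00; unrounded tax = €44.642275 → €44.64; total due = €707.64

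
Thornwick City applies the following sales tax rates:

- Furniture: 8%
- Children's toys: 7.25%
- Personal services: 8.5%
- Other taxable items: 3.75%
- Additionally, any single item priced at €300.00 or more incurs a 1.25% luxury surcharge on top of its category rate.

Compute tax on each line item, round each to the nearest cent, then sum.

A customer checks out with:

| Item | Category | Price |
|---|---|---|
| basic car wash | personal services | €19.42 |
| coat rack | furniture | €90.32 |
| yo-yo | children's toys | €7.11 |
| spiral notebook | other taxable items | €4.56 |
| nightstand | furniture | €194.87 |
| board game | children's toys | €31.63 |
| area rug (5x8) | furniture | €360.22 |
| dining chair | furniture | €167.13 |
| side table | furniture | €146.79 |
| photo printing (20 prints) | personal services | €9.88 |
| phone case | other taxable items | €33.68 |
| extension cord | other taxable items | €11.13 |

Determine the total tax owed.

Basic car wash €19.42: personal services → 8.5% → €1.65
Coat rack €90.32: furniture → 8% → €7.23
Yo-yo €7.11: children's toys → 7.25% → €0.52
Spiral notebook €4.56: other taxable items → 3.75% → €0.17
Nightstand €194.87: furniture → 8% → €15.59
Board game €31.63: children's toys → 7.25% → €2.29
Area rug (5x8) €360.22: furniture → 8% + 1.25% surcharge = 9.25% → €33.32
Dining chair €167.13: furniture → 8% → €13.37
Side table €146.79: furniture → 8% → €11.74
Photo printing (20 prints) €9.88: personal services → 8.5% → €0.84
Phone case €33.68: other taxable items → 3.75% → €1.26
Extension cord €11.13: other taxable items → 3.75% → €0.42
Total tax = €1.65 + €7.23 + €0.52 + €0.17 + €15.59 + €2.29 + €33.32 + €13.37 + €11.74 + €0.84 + €1.26 + €0.42 = €88.40

€88.40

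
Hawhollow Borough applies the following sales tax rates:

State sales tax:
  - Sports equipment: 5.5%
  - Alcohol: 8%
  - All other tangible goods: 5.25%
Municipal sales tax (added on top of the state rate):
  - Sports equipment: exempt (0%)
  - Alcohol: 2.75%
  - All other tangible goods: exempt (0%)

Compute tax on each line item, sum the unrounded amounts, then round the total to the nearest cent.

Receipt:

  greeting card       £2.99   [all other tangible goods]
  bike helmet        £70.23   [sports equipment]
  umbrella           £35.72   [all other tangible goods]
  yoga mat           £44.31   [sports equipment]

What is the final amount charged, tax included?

Greeting card £2.99: all other tangible goods → 5.25% + 0% municipal = 5.25% → £0.156975
Bike helmet £70.23: sports equipment → 5.5% + 0% municipal = 5.5% → £3.86265
Umbrella £35.72: all other tangible goods → 5.25% + 0% municipal = 5.25% → £1.8753
Yoga mat £44.31: sports equipment → 5.5% + 0% municipal = 5.5% → £2.43705
Subtotal = £153.25; unrounded tax = £8.331975 → £8.33; total due = £161.58

£161.58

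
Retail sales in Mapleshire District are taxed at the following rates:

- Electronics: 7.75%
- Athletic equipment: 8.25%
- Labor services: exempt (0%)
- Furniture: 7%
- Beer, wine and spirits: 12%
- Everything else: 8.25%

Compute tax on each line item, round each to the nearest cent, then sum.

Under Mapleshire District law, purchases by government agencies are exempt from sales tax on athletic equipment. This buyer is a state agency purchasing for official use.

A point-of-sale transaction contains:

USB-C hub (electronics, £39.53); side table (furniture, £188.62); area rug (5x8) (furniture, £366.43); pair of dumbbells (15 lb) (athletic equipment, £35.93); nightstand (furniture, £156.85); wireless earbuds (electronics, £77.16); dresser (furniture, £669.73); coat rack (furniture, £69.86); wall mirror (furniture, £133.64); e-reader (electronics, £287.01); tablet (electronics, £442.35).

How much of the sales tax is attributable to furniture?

Side table £188.62: furniture → 7% → £13.20
Area rug (5x8) £366.43: furniture → 7% → £25.65
Nightstand £156.85: furniture → 7% → £10.98
Dresser £669.73: furniture → 7% → £46.88
Coat rack £69.86: furniture → 7% → £4.89
Wall mirror £133.64: furniture → 7% → £9.35
Tax on furniture = £13.20 + £25.65 + £10.98 + £46.88 + £4.89 + £9.35 = £110.95

£110.95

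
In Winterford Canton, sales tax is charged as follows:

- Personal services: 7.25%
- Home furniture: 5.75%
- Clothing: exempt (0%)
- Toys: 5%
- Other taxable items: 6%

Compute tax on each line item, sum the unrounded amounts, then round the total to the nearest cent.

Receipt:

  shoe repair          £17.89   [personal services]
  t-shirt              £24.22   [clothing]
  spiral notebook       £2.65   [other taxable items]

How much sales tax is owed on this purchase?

£1.46

Shoe repair £17.89: personal services → 7.25% → £1.297025
T-shirt £24.22: clothing → 0% → £0.00
Spiral notebook £2.65: other taxable items → 6% → £0.159
Unrounded tax sum = £1.456025 → £1.46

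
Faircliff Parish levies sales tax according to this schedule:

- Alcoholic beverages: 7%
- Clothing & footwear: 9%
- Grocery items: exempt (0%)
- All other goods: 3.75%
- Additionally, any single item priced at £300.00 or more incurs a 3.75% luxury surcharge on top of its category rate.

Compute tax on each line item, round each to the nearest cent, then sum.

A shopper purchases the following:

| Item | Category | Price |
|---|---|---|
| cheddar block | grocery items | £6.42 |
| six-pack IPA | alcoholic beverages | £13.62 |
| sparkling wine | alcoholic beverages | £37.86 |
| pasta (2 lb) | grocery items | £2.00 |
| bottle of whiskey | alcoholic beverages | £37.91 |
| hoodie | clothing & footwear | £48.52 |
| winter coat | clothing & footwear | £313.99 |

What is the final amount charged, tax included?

£510.97

Cheddar block £6.42: grocery items → 0% → £0.00
Six-pack IPA £13.62: alcoholic beverages → 7% → £0.95
Sparkling wine £37.86: alcoholic beverages → 7% → £2.65
Pasta (2 lb) £2.00: grocery items → 0% → £0.00
Bottle of whiskey £37.91: alcoholic beverages → 7% → £2.65
Hoodie £48.52: clothing & footwear → 9% → £4.37
Winter coat £313.99: clothing & footwear → 9% + 3.75% surcharge = 12.75% → £40.03
Subtotal = £460.32; tax = £50.65; total due = £510.97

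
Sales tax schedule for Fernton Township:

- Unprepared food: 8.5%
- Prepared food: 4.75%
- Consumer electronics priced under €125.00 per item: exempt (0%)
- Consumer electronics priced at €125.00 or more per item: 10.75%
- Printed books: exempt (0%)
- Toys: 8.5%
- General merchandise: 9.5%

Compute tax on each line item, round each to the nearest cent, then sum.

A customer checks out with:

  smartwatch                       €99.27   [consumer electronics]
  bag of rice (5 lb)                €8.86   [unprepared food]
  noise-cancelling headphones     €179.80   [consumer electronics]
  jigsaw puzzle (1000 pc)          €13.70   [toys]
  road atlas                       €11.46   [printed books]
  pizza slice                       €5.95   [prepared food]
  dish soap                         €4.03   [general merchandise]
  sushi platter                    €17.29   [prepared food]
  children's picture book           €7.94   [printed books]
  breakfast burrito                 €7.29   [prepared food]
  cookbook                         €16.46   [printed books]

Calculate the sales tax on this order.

Smartwatch €99.27: consumer electronics, under €125.00 → 0% → €0.00
Bag of rice (5 lb) €8.86: unprepared food → 8.5% → €0.75
Noise-cancelling headphones €179.80: consumer electronics, €125.00 or more → 10.75% → €19.33
Jigsaw puzzle (1000 pc) €13.70: toys → 8.5% → €1.16
Road atlas €11.46: printed books → 0% → €0.00
Pizza slice €5.95: prepared food → 4.75% → €0.28
Dish soap €4.03: general merchandise → 9.5% → €0.38
Sushi platter €17.29: prepared food → 4.75% → €0.82
Children's picture book €7.94: printed books → 0% → €0.00
Breakfast burrito €7.29: prepared food → 4.75% → €0.35
Cookbook €16.46: printed books → 0% → €0.00
Total tax = €0.75 + €19.33 + €1.16 + €0.28 + €0.38 + €0.82 + €0.35 = €23.07

€23.07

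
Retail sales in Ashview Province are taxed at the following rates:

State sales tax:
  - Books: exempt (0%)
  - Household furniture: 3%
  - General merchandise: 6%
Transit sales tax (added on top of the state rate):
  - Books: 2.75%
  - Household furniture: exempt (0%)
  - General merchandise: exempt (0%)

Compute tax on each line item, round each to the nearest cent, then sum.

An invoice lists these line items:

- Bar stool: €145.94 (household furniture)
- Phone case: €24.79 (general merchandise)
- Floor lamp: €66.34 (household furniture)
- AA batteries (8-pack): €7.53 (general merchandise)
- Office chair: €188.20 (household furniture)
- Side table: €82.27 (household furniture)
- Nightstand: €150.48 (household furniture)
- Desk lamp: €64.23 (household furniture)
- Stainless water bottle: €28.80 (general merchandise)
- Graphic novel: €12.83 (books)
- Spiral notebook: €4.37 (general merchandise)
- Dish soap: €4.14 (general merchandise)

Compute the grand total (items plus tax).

Bar stool €145.94: household furniture → 3% + 0% transit = 3% → €4.38
Phone case €24.79: general merchandise → 6% + 0% transit = 6% → €1.49
Floor lamp €66.34: household furniture → 3% + 0% transit = 3% → €1.99
AA batteries (8-pack) €7.53: general merchandise → 6% + 0% transit = 6% → €0.45
Office chair €188.20: household furniture → 3% + 0% transit = 3% → €5.65
Side table €82.27: household furniture → 3% + 0% transit = 3% → €2.47
Nightstand €150.48: household furniture → 3% + 0% transit = 3% → €4.51
Desk lamp €64.23: household furniture → 3% + 0% transit = 3% → €1.93
Stainless water bottle €28.80: general merchandise → 6% + 0% transit = 6% → €1.73
Graphic novel €12.83: books → 0% + 2.75% transit = 2.75% → €0.35
Spiral notebook €4.37: general merchandise → 6% + 0% transit = 6% → €0.26
Dish soap €4.14: general merchandise → 6% + 0% transit = 6% → €0.25
Subtotal = €779.92; tax = €25.46; total due = €805.38

€805.38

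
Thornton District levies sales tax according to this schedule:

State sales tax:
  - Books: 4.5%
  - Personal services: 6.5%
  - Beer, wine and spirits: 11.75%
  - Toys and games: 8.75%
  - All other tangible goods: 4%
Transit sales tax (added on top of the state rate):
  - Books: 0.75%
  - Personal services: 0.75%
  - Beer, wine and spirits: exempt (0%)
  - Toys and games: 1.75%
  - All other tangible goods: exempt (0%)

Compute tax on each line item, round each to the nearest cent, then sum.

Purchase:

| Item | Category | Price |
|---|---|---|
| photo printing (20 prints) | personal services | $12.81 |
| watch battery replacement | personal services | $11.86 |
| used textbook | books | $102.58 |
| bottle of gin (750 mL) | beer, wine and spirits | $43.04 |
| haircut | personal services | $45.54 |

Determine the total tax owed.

$15.54

Photo printing (20 prints) $12.81: personal services → 6.5% + 0.75% transit = 7.25% → $0.93
Watch battery replacement $11.86: personal services → 6.5% + 0.75% transit = 7.25% → $0.86
Used textbook $102.58: books → 4.5% + 0.75% transit = 5.25% → $5.39
Bottle of gin (750 mL) $43.04: beer, wine and spirits → 11.75% + 0% transit = 11.75% → $5.06
Haircut $45.54: personal services → 6.5% + 0.75% transit = 7.25% → $3.30
Total tax = $0.93 + $0.86 + $5.39 + $5.06 + $3.30 = $15.54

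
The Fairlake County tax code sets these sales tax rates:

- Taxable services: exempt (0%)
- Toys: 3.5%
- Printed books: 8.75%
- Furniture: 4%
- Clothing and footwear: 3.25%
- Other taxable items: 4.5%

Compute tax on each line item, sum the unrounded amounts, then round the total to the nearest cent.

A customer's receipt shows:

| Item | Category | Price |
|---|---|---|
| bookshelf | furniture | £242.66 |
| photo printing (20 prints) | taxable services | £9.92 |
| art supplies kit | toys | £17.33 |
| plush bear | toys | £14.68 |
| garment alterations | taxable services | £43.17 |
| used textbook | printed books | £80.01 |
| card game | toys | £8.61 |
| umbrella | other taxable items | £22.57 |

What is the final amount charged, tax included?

£458.09

Bookshelf £242.66: furniture → 4% → £9.7064
Photo printing (20 prints) £9.92: taxable services → 0% → £0.00
Art supplies kit £17.33: toys → 3.5% → £0.60655
Plush bear £14.68: toys → 3.5% → £0.5138
Garment alterations £43.17: taxable services → 0% → £0.00
Used textbook £80.01: printed books → 8.75% → £7.000875
Card game £8.61: toys → 3.5% → £0.30135
Umbrella £22.57: other taxable items → 4.5% → £1.01565
Subtotal = £438.95; unrounded tax = £19.144625 → £19.14; total due = £458.09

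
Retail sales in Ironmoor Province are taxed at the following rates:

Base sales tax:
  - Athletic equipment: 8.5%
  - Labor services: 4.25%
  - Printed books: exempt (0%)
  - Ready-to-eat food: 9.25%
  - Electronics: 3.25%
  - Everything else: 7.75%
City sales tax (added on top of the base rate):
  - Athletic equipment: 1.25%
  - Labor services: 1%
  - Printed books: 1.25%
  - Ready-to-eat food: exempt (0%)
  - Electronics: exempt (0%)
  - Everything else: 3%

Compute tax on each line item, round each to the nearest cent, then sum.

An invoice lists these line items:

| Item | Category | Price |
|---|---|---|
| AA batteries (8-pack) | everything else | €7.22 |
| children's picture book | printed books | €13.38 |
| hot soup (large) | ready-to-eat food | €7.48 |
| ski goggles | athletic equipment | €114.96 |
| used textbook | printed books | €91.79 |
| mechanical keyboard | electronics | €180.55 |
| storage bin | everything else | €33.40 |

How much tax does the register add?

AA batteries (8-pack) €7.22: everything else → 7.75% + 3% city = 10.75% → €0.78
Children's picture book €13.38: printed books → 0% + 1.25% city = 1.25% → €0.17
Hot soup (large) €7.48: ready-to-eat food → 9.25% + 0% city = 9.25% → €0.69
Ski goggles €114.96: athletic equipment → 8.5% + 1.25% city = 9.75% → €11.21
Used textbook €91.79: printed books → 0% + 1.25% city = 1.25% → €1.15
Mechanical keyboard €180.55: electronics → 3.25% + 0% city = 3.25% → €5.87
Storage bin €33.40: everything else → 7.75% + 3% city = 10.75% → €3.59
Total tax = €0.78 + €0.17 + €0.69 + €11.21 + €1.15 + €5.87 + €3.59 = €23.46

€23.46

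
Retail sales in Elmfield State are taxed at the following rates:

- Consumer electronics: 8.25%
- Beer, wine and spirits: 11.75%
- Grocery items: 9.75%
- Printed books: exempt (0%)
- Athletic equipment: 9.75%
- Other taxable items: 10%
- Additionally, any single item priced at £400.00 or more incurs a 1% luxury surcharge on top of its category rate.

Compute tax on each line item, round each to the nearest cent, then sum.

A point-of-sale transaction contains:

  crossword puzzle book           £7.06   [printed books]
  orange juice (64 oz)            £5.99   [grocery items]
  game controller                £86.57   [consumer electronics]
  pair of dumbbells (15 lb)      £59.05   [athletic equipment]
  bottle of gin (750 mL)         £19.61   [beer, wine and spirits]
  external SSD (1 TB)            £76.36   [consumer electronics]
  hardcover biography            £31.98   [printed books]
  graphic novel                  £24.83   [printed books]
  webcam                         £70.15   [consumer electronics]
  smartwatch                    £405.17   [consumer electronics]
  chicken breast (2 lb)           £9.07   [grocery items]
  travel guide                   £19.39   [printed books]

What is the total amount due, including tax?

£881.46

Crossword puzzle book £7.06: printed books → 0% → £0.00
Orange juice (64 oz) £5.99: grocery items → 9.75% → £0.58
Game controller £86.57: consumer electronics → 8.25% → £7.14
Pair of dumbbells (15 lb) £59.05: athletic equipment → 9.75% → £5.76
Bottle of gin (750 mL) £19.61: beer, wine and spirits → 11.75% → £2.30
External SSD (1 TB) £76.36: consumer electronics → 8.25% → £6.30
Hardcover biography £31.98: printed books → 0% → £0.00
Graphic novel £24.83: printed books → 0% → £0.00
Webcam £70.15: consumer electronics → 8.25% → £5.79
Smartwatch £405.17: consumer electronics → 8.25% + 1% surcharge = 9.25% → £37.48
Chicken breast (2 lb) £9.07: grocery items → 9.75% → £0.88
Travel guide £19.39: printed books → 0% → £0.00
Subtotal = £815.23; tax = £66.23; total due = £881.46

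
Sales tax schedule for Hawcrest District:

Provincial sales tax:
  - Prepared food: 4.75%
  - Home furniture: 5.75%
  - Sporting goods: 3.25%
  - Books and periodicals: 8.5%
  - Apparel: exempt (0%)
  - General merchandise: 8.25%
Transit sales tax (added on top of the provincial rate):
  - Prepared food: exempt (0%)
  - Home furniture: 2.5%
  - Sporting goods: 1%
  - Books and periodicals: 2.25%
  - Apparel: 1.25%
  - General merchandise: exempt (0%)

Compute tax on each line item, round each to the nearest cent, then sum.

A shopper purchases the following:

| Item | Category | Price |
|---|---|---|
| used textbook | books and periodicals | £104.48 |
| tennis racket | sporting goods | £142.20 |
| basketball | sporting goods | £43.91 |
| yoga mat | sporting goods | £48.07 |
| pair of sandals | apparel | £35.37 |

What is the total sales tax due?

£21.62

Used textbook £104.48: books and periodicals → 8.5% + 2.25% transit = 10.75% → £11.23
Tennis racket £142.20: sporting goods → 3.25% + 1% transit = 4.25% → £6.04
Basketball £43.91: sporting goods → 3.25% + 1% transit = 4.25% → £1.87
Yoga mat £48.07: sporting goods → 3.25% + 1% transit = 4.25% → £2.04
Pair of sandals £35.37: apparel → 0% + 1.25% transit = 1.25% → £0.44
Total tax = £11.23 + £6.04 + £1.87 + £2.04 + £0.44 = £21.62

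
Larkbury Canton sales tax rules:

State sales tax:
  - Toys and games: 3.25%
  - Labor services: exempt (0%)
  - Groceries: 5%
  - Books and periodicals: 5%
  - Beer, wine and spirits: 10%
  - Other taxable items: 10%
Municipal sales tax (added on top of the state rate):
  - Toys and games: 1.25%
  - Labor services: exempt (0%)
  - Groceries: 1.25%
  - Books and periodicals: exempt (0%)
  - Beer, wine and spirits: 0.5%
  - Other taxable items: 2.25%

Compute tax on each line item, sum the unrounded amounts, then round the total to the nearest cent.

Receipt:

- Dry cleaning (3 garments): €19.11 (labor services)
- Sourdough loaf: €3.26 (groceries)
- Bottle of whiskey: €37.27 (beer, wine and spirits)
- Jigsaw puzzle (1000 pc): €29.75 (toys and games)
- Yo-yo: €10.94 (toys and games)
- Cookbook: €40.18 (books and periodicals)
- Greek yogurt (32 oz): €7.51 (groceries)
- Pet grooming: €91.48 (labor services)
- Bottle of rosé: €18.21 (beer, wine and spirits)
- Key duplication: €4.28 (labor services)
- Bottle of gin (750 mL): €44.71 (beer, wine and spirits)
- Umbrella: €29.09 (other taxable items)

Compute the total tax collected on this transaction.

€18.60

Dry cleaning (3 garments) €19.11: labor services → 0% + 0% municipal = 0% → €0.00
Sourdough loaf €3.26: groceries → 5% + 1.25% municipal = 6.25% → €0.20375
Bottle of whiskey €37.27: beer, wine and spirits → 10% + 0.5% municipal = 10.5% → €3.91335
Jigsaw puzzle (1000 pc) €29.75: toys and games → 3.25% + 1.25% municipal = 4.5% → €1.33875
Yo-yo €10.94: toys and games → 3.25% + 1.25% municipal = 4.5% → €0.4923
Cookbook €40.18: books and periodicals → 5% + 0% municipal = 5% → €2.009
Greek yogurt (32 oz) €7.51: groceries → 5% + 1.25% municipal = 6.25% → €0.469375
Pet grooming €91.48: labor services → 0% + 0% municipal = 0% → €0.00
Bottle of rosé €18.21: beer, wine and spirits → 10% + 0.5% municipal = 10.5% → €1.91205
Key duplication €4.28: labor services → 0% + 0% municipal = 0% → €0.00
Bottle of gin (750 mL) €44.71: beer, wine and spirits → 10% + 0.5% municipal = 10.5% → €4.69455
Umbrella €29.09: other taxable items → 10% + 2.25% municipal = 12.25% → €3.563525
Unrounded tax sum = €18.59665 → €18.60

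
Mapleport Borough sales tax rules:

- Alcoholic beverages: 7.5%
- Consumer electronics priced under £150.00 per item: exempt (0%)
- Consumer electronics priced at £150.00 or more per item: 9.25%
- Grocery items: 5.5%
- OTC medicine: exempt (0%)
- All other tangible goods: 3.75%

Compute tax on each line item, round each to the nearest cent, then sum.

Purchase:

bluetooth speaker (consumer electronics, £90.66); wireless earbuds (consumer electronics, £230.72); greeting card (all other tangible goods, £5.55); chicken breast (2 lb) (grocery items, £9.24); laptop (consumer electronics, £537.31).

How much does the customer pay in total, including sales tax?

Bluetooth speaker £90.66: consumer electronics, under £150.00 → 0% → £0.00
Wireless earbuds £230.72: consumer electronics, £150.00 or more → 9.25% → £21.34
Greeting card £5.55: all other tangible goods → 3.75% → £0.21
Chicken breast (2 lb) £9.24: grocery items → 5.5% → £0.51
Laptop £537.31: consumer electronics, £150.00 or more → 9.25% → £49.70
Subtotal = £873.48; tax = £71.76; total due = £945.24

£945.24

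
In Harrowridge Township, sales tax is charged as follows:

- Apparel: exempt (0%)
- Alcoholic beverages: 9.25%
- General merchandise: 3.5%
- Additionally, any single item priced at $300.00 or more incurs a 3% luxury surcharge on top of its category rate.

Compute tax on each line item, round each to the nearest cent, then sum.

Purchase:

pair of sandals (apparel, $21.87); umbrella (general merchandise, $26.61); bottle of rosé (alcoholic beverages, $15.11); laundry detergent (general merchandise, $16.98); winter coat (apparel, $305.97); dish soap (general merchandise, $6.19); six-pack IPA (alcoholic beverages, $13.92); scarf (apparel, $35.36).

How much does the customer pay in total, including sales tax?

$455.62

Pair of sandals $21.87: apparel → 0% → $0.00
Umbrella $26.61: general merchandise → 3.5% → $0.93
Bottle of rosé $15.11: alcoholic beverages → 9.25% → $1.40
Laundry detergent $16.98: general merchandise → 3.5% → $0.59
Winter coat $305.97: apparel → 0% + 3% surcharge = 3% → $9.18
Dish soap $6.19: general merchandise → 3.5% → $0.22
Six-pack IPA $13.92: alcoholic beverages → 9.25% → $1.29
Scarf $35.36: apparel → 0% → $0.00
Subtotal = $442.01; tax = $13.61; total due = $455.62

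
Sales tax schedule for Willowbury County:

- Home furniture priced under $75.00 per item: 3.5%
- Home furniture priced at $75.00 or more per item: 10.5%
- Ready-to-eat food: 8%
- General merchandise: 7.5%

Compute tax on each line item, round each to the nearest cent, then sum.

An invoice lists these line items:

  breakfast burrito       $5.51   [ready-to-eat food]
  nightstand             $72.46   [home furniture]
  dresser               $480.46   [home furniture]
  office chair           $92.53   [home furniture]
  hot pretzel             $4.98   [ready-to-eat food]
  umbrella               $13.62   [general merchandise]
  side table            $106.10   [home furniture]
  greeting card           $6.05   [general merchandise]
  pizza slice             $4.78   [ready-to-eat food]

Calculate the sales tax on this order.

Breakfast burrito $5.51: ready-to-eat food → 8% → $0.44
Nightstand $72.46: home furniture, under $75.00 → 3.5% → $2.54
Dresser $480.46: home furniture, $75.00 or more → 10.5% → $50.45
Office chair $92.53: home furniture, $75.00 or more → 10.5% → $9.72
Hot pretzel $4.98: ready-to-eat food → 8% → $0.40
Umbrella $13.62: general merchandise → 7.5% → $1.02
Side table $106.10: home furniture, $75.00 or more → 10.5% → $11.14
Greeting card $6.05: general merchandise → 7.5% → $0.45
Pizza slice $4.78: ready-to-eat food → 8% → $0.38
Total tax = $0.44 + $2.54 + $50.45 + $9.72 + $0.40 + $1.02 + $11.14 + $0.45 + $0.38 = $76.54

$76.54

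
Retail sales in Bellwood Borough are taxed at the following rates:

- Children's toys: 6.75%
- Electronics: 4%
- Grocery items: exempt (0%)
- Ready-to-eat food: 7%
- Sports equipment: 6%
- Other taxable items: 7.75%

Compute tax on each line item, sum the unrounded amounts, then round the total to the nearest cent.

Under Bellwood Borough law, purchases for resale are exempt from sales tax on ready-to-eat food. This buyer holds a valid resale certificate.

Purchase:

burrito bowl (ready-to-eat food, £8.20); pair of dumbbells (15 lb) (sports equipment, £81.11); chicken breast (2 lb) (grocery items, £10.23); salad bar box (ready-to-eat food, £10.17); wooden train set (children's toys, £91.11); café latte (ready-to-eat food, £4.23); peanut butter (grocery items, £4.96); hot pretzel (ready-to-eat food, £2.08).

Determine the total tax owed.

Burrito bowl £8.20: ready-to-eat food, buyer-exempt → 0% → £0.00
Pair of dumbbells (15 lb) £81.11: sports equipment → 6% → £4.8666
Chicken breast (2 lb) £10.23: grocery items → 0% → £0.00
Salad bar box £10.17: ready-to-eat food, buyer-exempt → 0% → £0.00
Wooden train set £91.11: children's toys → 6.75% → £6.149925
Café latte £4.23: ready-to-eat food, buyer-exempt → 0% → £0.00
Peanut butter £4.96: grocery items → 0% → £0.00
Hot pretzel £2.08: ready-to-eat food, buyer-exempt → 0% → £0.00
Unrounded tax sum = £11.016525 → £11.02

£11.02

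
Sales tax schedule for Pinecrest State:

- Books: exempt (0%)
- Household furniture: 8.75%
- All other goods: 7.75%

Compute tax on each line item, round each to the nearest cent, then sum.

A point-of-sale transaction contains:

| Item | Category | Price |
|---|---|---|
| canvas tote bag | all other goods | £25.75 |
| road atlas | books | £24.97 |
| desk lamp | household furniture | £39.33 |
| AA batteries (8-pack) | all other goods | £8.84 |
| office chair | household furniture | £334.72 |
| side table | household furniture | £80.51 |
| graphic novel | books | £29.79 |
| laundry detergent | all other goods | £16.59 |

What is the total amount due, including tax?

£604.25

Canvas tote bag £25.75: all other goods → 7.75% → £2.00
Road atlas £24.97: books → 0% → £0.00
Desk lamp £39.33: household furniture → 8.75% → £3.44
AA batteries (8-pack) £8.84: all other goods → 7.75% → £0.69
Office chair £334.72: household furniture → 8.75% → £29.29
Side table £80.51: household furniture → 8.75% → £7.04
Graphic novel £29.79: books → 0% → £0.00
Laundry detergent £16.59: all other goods → 7.75% → £1.29
Subtotal = £560.50; tax = £43.75; total due = £604.25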